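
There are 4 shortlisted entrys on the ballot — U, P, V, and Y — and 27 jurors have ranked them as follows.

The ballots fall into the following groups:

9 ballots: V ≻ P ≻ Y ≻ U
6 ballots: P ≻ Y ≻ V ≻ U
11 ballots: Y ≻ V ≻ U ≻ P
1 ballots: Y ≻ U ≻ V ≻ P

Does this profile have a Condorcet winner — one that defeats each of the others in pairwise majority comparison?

Head-to-head results (27 voters total):
U vs P: P wins 15–12.
U vs V: V wins 26–1.
U vs Y: Y wins 27–0.
P vs V: V wins 21–6.
P vs Y: P wins 15–12.
V vs Y: Y wins 18–9.
No candidate beats all others: P beats Y beats V beats P, a majority cycle.

No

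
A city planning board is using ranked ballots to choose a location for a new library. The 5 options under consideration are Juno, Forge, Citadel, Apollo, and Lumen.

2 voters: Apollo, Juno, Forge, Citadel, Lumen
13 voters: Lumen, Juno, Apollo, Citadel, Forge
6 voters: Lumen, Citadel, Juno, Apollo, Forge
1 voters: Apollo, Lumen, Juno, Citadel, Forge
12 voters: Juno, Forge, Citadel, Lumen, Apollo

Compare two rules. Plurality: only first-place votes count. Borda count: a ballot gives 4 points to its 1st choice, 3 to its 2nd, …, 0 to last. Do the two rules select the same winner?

Plurality first-place counts: Juno 12, Forge 0, Citadel 0, Apollo 3, Lumen 19 → Lumen.
Borda totals: Juno 107, Forge 40, Citadel 58, Apollo 44, Lumen 91 → Juno.
The two rules disagree: plurality picks Lumen, Borda picks Juno.

No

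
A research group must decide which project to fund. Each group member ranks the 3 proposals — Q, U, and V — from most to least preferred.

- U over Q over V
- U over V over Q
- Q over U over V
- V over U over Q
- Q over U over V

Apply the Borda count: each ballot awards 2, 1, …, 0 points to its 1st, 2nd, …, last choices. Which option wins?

U

Borda scores:
  Q: 1 + 0 + 2 + 0 + 2 = 5
  U: 2 + 2 + 1 + 1 + 1 = 7
  V: 0 + 1 + 0 + 2 + 0 = 3
U has the highest total.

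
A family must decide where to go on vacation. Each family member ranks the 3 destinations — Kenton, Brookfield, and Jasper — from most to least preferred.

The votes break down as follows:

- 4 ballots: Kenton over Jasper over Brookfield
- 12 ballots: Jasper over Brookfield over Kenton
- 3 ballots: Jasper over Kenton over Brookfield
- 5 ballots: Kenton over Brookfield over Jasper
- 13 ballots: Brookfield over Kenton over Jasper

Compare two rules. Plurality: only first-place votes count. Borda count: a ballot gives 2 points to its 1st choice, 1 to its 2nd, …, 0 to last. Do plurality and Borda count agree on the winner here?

No

Plurality first-place counts: Kenton 9, Brookfield 13, Jasper 15 → Jasper.
Borda totals: Kenton 34, Brookfield 43, Jasper 34 → Brookfield.
The two rules disagree: plurality picks Jasper, Borda picks Brookfield.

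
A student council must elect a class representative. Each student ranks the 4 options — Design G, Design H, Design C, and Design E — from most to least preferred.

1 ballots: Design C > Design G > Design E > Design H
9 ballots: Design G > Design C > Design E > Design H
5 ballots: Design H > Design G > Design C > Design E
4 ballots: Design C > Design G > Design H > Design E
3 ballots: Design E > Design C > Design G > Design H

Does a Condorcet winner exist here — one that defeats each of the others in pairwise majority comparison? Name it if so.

Head-to-head results (22 voters total):
Design G vs Design H: Design G wins 17–5.
Design G vs Design C: Design G wins 14–8.
Design G vs Design E: Design G wins 19–3.
Design H vs Design C: Design C wins 17–5.
Design H vs Design E: Design E wins 13–9.
Design C vs Design E: Design C wins 19–3.
Design G beats each rival — Design H (17–5), Design C (14–8), Design E (19–3) — so Design G is the Condorcet winner.

Design G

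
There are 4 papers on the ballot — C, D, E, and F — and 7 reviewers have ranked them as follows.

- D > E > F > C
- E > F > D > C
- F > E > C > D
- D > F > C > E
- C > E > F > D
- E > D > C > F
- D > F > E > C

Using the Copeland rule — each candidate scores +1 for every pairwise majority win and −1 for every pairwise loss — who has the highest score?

E

Pairwise results:
  C vs D: D wins 5–2.
  C vs E: E wins 5–2.
  C vs F: F wins 5–2.
  D vs E: E wins 4–3.
  D vs F: D wins 4–3.
  E vs F: E wins 4–3.
Copeland scores (wins − losses):
  C: 0 − 3 = -3
  D: 2 − 1 = 1
  E: 3 − 0 = 3
  F: 1 − 2 = -1
E has the best Copeland score.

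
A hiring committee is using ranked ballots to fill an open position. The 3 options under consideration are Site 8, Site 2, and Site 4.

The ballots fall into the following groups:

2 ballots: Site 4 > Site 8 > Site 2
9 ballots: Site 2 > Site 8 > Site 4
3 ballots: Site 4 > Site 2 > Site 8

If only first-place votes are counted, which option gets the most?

First-place vote totals:
  Site 8: 0
  Site 2: 9
  Site 4: 5
Site 2 has the most first-place votes.

Site 2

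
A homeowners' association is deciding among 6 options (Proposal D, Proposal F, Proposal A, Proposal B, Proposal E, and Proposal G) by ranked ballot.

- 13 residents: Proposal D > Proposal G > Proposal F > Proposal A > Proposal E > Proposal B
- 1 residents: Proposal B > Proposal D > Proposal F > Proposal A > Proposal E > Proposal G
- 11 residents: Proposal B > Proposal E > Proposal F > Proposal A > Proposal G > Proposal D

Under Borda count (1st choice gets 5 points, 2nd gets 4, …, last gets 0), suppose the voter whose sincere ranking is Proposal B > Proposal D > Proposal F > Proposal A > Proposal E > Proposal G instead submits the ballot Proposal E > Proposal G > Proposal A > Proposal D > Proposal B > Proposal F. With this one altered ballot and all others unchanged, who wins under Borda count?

Proposal F

Borda totals with the altered ballot: Proposal D 67, Proposal F 72, Proposal A 51, Proposal B 56, Proposal E 62, Proposal G 67.
The winner is unchanged: still Proposal F.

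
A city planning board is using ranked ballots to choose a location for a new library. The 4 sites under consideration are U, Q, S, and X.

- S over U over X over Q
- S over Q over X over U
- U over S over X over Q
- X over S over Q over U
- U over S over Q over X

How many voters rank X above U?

2

Ballots ranking X above U: 2.
Ballots ranking U above X: 3.
So 2 of 5 voters prefer X to U.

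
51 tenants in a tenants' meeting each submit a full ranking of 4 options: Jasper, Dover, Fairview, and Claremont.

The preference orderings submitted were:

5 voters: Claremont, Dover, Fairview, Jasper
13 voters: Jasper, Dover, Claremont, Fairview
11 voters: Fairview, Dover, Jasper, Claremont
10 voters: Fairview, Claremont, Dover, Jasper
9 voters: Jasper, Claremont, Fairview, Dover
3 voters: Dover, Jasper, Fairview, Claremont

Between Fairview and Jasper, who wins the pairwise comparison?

Fairview

Ballots ranking Fairview above Jasper: 5+11+10 = 26.
Ballots ranking Jasper above Fairview: 13+9+3 = 25.
Fairview wins the head-to-head, 26–25.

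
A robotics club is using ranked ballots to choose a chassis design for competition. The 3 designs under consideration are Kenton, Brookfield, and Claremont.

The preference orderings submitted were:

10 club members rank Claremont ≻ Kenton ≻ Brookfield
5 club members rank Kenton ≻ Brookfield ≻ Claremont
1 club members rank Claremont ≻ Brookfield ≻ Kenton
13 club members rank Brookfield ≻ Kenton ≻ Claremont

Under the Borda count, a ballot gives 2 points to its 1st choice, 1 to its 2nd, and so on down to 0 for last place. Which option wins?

Borda scores:
  Kenton: 10·1 + 5·2 + 0 + 13·1 = 33
  Brookfield: 10·0 + 5·1 + 1 + 13·2 = 32
  Claremont: 10·2 + 5·0 + 2 + 13·0 = 22
Kenton has the highest total.

Kenton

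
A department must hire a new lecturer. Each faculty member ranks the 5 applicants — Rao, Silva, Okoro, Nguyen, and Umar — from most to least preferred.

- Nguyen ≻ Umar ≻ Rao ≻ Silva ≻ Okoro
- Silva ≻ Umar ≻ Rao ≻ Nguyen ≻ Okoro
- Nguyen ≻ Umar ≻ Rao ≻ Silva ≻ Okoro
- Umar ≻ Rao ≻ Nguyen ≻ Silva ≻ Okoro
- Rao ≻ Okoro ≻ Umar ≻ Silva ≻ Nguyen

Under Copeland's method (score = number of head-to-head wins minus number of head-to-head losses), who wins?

Umar

Pairwise results:
  Rao vs Silva: Rao wins 4–1.
  Rao vs Okoro: Rao wins 5–0.
  Rao vs Nguyen: Rao wins 3–2.
  Rao vs Umar: Umar wins 4–1.
  Silva vs Okoro: Silva wins 4–1.
  Silva vs Nguyen: Nguyen wins 3–2.
  Silva vs Umar: Umar wins 4–1.
  Okoro vs Nguyen: Nguyen wins 4–1.
  Okoro vs Umar: Umar wins 4–1.
  Nguyen vs Umar: Umar wins 3–2.
Copeland scores (wins − losses):
  Rao: 3 − 1 = 2
  Silva: 1 − 3 = -2
  Okoro: 0 − 4 = -4
  Nguyen: 2 − 2 = 0
  Umar: 4 − 0 = 4
Umar has the best Copeland score.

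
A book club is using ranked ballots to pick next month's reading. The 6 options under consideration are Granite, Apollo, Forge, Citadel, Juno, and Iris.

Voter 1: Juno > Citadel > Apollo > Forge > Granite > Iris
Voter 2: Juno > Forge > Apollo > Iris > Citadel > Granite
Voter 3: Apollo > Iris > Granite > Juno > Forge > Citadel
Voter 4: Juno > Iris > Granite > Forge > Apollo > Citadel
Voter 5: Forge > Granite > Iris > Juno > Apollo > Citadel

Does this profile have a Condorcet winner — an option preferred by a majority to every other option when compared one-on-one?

Yes

Head-to-head results (5 voters total):
Granite vs Apollo: Apollo wins 3–2.
Granite vs Forge: Forge wins 3–2.
Granite vs Citadel: Granite wins 3–2.
Granite vs Juno: Juno wins 3–2.
Granite vs Iris: Iris wins 3–2.
Apollo vs Forge: Forge wins 3–2.
Apollo vs Citadel: Apollo wins 4–1.
Apollo vs Juno: Juno wins 4–1.
Apollo vs Iris: Apollo wins 3–2.
Forge vs Citadel: Forge wins 4–1.
Forge vs Juno: Juno wins 4–1.
Forge vs Iris: Forge wins 3–2.
Citadel vs Juno: Juno wins 5–0.
Citadel vs Iris: Iris wins 4–1.
Juno vs Iris: Juno wins 3–2.
Juno beats each rival — Granite (3–2), Apollo (4–1), Forge (4–1), Citadel (5–0), Iris (3–2) — so Juno is the Condorcet winner.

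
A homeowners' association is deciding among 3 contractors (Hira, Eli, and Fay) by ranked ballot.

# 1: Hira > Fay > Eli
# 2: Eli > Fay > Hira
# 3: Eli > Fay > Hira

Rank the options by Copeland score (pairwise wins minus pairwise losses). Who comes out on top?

Pairwise results:
  Hira vs Eli: Eli wins 2–1.
  Hira vs Fay: Fay wins 2–1.
  Eli vs Fay: Eli wins 2–1.
Copeland scores (wins − losses):
  Hira: 0 − 2 = -2
  Eli: 2 − 0 = 2
  Fay: 1 − 1 = 0
Eli has the best Copeland score.

Eli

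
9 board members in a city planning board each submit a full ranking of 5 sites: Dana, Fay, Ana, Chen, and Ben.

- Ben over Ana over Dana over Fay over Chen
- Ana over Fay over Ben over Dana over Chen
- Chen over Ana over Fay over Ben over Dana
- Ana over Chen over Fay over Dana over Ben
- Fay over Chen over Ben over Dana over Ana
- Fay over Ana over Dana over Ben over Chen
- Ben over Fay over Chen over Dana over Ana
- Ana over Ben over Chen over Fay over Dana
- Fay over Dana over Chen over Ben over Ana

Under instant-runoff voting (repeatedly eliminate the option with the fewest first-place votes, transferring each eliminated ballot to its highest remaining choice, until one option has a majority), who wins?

Round 1: Fay 3, Ana 3, Ben 2, Chen 1, Dana 0. Dana has the fewest and is eliminated.
Round 2: Fay 3, Ana 3, Ben 2, Chen 1. Chen has the fewest and is eliminated.
Round 3: Ana 4, Fay 3, Ben 2. Ben has the fewest and is eliminated.
Round 4: Ana 5, Fay 4. Ana has a majority.

Ana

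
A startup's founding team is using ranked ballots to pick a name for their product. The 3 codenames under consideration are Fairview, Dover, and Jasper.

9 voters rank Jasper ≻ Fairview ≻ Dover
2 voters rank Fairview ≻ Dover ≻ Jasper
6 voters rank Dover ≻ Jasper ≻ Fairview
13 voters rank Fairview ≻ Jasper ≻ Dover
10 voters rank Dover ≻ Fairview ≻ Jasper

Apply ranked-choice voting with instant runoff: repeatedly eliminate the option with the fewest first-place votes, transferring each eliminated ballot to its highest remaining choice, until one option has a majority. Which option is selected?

Fairview

Round 1: Dover 16, Fairview 15, Jasper 9. Jasper has the fewest and is eliminated.
Round 2: Fairview 24, Dover 16. Fairview has a majority.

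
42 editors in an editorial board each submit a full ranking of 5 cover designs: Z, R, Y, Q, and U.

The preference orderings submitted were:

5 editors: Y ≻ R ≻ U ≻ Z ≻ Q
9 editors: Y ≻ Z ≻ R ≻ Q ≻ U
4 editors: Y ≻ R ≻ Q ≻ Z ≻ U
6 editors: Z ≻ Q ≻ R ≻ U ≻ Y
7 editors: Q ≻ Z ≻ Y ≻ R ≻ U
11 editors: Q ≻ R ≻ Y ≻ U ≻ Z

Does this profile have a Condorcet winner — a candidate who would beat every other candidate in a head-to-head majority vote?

Yes

Head-to-head results (42 voters total):
Z vs R: Z wins 22–20.
Z vs Y: Y wins 29–13.
Z vs Q: Q wins 22–20.
Z vs U: Z wins 26–16.
R vs Y: Y wins 25–17.
R vs Q: Q wins 24–18.
R vs U: R wins 42–0.
Y vs Q: Q wins 24–18.
Y vs U: Y wins 36–6.
Q vs U: Q wins 37–5.
Q beats each rival — Z (22–20), R (24–18), Y (24–18), U (37–5) — so Q is the Condorcet winner.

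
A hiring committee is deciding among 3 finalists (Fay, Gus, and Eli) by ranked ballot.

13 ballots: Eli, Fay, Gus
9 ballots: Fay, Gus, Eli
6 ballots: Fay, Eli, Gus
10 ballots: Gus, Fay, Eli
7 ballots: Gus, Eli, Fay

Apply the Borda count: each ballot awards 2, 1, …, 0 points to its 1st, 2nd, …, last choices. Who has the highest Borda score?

Borda scores:
  Fay: 13·1 + 9·2 + 6·2 + 10·1 + 7·0 = 53
  Gus: 13·0 + 9·1 + 6·0 + 10·2 + 7·2 = 43
  Eli: 13·2 + 9·0 + 6·1 + 10·0 + 7·1 = 39
Fay has the highest total.

Fay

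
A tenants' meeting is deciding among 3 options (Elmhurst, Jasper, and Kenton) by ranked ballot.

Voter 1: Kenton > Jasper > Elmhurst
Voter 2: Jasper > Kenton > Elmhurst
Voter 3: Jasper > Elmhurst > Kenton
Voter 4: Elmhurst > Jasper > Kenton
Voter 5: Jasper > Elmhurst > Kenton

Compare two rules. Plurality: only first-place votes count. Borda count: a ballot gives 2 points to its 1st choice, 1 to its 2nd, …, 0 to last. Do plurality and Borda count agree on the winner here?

Plurality first-place counts: Elmhurst 1, Jasper 3, Kenton 1 → Jasper.
Borda totals: Elmhurst 4, Jasper 8, Kenton 3 → Jasper.
The two rules agree on Jasper.

Yes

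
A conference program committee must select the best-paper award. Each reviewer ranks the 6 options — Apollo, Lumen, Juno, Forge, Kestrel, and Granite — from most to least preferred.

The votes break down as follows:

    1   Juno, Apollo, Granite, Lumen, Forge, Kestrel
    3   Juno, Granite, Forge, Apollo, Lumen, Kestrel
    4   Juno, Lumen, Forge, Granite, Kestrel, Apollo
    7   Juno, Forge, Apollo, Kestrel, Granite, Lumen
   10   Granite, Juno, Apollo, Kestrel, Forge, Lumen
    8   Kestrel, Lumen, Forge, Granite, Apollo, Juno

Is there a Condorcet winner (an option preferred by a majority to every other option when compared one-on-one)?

Head-to-head results (33 voters total):
Apollo vs Lumen: Apollo wins 21–12.
Apollo vs Juno: Juno wins 25–8.
Apollo vs Forge: Forge wins 22–11.
Apollo vs Kestrel: Apollo wins 21–12.
Apollo vs Granite: Granite wins 25–8.
Lumen vs Juno: Juno wins 25–8.
Lumen vs Forge: Forge wins 20–13.
Lumen vs Kestrel: Kestrel wins 25–8.
Lumen vs Granite: Granite wins 21–12.
Juno vs Forge: Juno wins 25–8.
Juno vs Kestrel: Juno wins 25–8.
Juno vs Granite: Granite wins 18–15.
Forge vs Kestrel: Kestrel wins 18–15.
Forge vs Granite: Forge wins 19–14.
Kestrel vs Granite: Granite wins 18–15.
No candidate beats all others: Apollo beats Kestrel beats Forge beats Apollo, a majority cycle.

No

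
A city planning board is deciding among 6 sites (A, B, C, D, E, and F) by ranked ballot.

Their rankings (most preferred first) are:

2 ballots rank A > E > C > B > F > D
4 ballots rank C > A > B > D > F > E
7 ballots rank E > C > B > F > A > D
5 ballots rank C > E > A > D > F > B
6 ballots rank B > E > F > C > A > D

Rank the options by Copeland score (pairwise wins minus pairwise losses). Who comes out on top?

E

Pairwise results:
  A vs B: B wins 13–11.
  A vs C: C wins 22–2.
  A vs D: A wins 24–0.
  A vs E: E wins 18–6.
  A vs F: F wins 13–11.
  B vs C: C wins 18–6.
  B vs D: B wins 19–5.
  B vs E: E wins 14–10.
  B vs F: B wins 19–5.
  C vs D: C wins 24–0.
  C vs E: E wins 15–9.
  C vs F: C wins 18–6.
  D vs E: E wins 20–4.
  D vs F: F wins 15–9.
  E vs F: E wins 20–4.
Copeland scores (wins − losses):
  A: 1 − 4 = -3
  B: 3 − 2 = 1
  C: 4 − 1 = 3
  D: 0 − 5 = -5
  E: 5 − 0 = 5
  F: 2 − 3 = -1
E has the best Copeland score.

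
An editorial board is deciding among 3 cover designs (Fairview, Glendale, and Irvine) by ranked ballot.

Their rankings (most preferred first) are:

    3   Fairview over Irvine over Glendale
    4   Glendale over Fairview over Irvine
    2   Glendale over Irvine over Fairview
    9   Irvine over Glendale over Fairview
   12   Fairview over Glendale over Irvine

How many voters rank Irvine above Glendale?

12

Ballots ranking Irvine above Glendale: 3+9 = 12.
Ballots ranking Glendale above Irvine: 4+2+12 = 18.
So 12 of 30 voters prefer Irvine to Glendale.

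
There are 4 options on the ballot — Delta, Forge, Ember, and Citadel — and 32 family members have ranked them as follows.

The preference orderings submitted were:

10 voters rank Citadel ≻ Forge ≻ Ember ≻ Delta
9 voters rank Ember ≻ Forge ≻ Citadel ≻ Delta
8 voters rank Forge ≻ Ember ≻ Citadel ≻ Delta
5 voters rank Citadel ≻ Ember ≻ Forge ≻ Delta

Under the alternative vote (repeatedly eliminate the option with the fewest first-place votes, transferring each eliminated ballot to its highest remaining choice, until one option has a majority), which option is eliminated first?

Round 1: Citadel 15, Ember 9, Forge 8, Delta 0. Delta has the fewest and is eliminated.
Round 2: Citadel 15, Ember 9, Forge 8. Forge has the fewest and is eliminated.
Round 3: Ember 17, Citadel 15. Ember has a majority.

Delta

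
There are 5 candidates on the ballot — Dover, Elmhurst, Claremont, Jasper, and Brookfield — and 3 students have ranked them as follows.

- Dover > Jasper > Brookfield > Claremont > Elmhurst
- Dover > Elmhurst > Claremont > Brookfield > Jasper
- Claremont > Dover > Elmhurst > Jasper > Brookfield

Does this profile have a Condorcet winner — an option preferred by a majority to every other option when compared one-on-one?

Head-to-head results (3 voters total):
Dover vs Elmhurst: Dover wins 3–0.
Dover vs Claremont: Dover wins 2–1.
Dover vs Jasper: Dover wins 3–0.
Dover vs Brookfield: Dover wins 3–0.
Elmhurst vs Claremont: Claremont wins 2–1.
Elmhurst vs Jasper: Elmhurst wins 2–1.
Elmhurst vs Brookfield: Elmhurst wins 2–1.
Claremont vs Jasper: Claremont wins 2–1.
Claremont vs Brookfield: Claremont wins 2–1.
Jasper vs Brookfield: Jasper wins 2–1.
Dover beats each rival — Elmhurst (3–0), Claremont (2–1), Jasper (3–0), Brookfield (3–0) — so Dover is the Condorcet winner.

Yes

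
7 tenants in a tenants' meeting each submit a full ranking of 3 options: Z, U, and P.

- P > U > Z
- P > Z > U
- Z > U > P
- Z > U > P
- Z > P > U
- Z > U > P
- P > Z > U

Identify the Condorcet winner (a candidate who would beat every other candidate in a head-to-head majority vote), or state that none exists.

Head-to-head results (7 voters total):
Z vs U: Z wins 6–1.
Z vs P: Z wins 4–3.
U vs P: P wins 4–3.
Z beats each rival — U (6–1), P (4–3) — so Z is the Condorcet winner.

Z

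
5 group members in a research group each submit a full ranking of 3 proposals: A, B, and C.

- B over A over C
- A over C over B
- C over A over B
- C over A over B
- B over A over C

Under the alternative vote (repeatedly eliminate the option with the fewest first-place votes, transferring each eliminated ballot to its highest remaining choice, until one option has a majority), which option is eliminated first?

A

Round 1: B 2, C 2, A 1. A has the fewest and is eliminated.
Round 2: C 3, B 2. C has a majority.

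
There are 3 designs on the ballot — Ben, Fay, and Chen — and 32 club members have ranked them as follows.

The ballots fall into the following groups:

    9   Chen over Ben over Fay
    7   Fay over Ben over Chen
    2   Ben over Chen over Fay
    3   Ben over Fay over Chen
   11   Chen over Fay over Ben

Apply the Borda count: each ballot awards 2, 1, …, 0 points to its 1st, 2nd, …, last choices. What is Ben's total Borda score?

26

Borda scores:
  Ben: 9·1 + 7·1 + 2·2 + 3·2 + 11·0 = 26
  Fay: 9·0 + 7·2 + 2·0 + 3·1 + 11·1 = 28
  Chen: 9·2 + 7·0 + 2·1 + 3·0 + 11·2 = 42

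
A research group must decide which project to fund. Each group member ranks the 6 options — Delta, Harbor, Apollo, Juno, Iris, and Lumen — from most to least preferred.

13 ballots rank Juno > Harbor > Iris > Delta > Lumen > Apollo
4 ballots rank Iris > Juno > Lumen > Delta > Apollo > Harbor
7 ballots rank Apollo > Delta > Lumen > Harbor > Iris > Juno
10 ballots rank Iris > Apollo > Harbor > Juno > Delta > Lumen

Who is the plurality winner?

Iris

First-place vote totals:
  Delta: 0
  Harbor: 0
  Apollo: 7
  Juno: 13
  Iris: 14
  Lumen: 0
Iris has the most first-place votes.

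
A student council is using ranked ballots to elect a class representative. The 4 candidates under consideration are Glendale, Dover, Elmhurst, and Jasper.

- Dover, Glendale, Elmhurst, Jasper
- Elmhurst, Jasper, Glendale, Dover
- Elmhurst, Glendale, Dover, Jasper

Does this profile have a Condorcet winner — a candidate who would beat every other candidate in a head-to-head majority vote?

Head-to-head results (3 voters total):
Glendale vs Dover: Glendale wins 2–1.
Glendale vs Elmhurst: Elmhurst wins 2–1.
Glendale vs Jasper: Glendale wins 2–1.
Dover vs Elmhurst: Elmhurst wins 2–1.
Dover vs Jasper: Dover wins 2–1.
Elmhurst vs Jasper: Elmhurst wins 3–0.
Elmhurst beats each rival — Glendale (2–1), Dover (2–1), Jasper (3–0) — so Elmhurst is the Condorcet winner.

Yes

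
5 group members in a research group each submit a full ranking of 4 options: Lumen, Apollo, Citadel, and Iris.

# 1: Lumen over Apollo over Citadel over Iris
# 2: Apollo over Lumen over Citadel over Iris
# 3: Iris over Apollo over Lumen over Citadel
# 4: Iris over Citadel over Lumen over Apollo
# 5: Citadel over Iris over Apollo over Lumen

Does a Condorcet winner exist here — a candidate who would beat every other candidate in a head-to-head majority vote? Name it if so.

None — there is no Condorcet winner

Head-to-head results (5 voters total):
Lumen vs Apollo: Apollo wins 3–2.
Lumen vs Citadel: Lumen wins 3–2.
Lumen vs Iris: Iris wins 3–2.
Apollo vs Citadel: Apollo wins 3–2.
Apollo vs Iris: Iris wins 3–2.
Citadel vs Iris: Citadel wins 3–2.
No candidate beats all others: Lumen beats Citadel beats Iris beats Lumen, a majority cycle.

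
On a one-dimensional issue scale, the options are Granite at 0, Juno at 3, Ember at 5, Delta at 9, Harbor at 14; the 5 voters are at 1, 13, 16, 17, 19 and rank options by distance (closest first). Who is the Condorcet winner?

Harbor

With single-peaked preferences on a line, the Condorcet winner is the candidate closest to the median voter.
The median voter (position 16) is closest to Harbor at 14.
Check: Harbor vs Granite — voters closer to Harbor: 4 of 5.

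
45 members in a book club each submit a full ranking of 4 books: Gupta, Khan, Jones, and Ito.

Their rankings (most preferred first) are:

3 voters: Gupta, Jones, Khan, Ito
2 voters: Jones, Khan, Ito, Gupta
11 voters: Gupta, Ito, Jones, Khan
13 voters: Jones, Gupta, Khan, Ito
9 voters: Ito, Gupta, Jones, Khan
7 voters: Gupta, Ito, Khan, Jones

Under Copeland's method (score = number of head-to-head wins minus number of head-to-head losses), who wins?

Pairwise results:
  Gupta vs Khan: Gupta wins 43–2.
  Gupta vs Jones: Gupta wins 30–15.
  Gupta vs Ito: Gupta wins 34–11.
  Khan vs Jones: Jones wins 38–7.
  Khan vs Ito: Ito wins 27–18.
  Jones vs Ito: Ito wins 27–18.
Copeland scores (wins − losses):
  Gupta: 3 − 0 = 3
  Khan: 0 − 3 = -3
  Jones: 1 − 2 = -1
  Ito: 2 − 1 = 1
Gupta has the best Copeland score.

Gupta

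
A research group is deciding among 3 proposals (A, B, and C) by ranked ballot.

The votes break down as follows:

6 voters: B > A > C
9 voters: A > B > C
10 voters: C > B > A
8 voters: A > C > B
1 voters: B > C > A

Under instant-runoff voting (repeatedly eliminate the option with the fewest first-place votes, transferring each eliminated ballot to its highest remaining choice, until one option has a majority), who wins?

A

Round 1: A 17, C 10, B 7. B has the fewest and is eliminated.
Round 2: A 23, C 11. A has a majority.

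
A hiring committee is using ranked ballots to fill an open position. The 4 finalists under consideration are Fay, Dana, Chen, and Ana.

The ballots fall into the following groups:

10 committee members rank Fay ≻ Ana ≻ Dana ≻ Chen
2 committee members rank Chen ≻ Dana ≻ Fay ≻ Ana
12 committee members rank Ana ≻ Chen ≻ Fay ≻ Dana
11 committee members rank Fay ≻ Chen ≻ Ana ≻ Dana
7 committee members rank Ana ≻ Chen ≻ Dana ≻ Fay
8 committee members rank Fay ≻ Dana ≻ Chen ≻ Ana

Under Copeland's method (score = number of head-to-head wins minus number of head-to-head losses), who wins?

Fay

Pairwise results:
  Fay vs Dana: Fay wins 41–9.
  Fay vs Chen: Fay wins 29–21.
  Fay vs Ana: Fay wins 31–19.
  Dana vs Chen: Chen wins 32–18.
  Dana vs Ana: Ana wins 40–10.
  Chen vs Ana: Ana wins 29–21.
Copeland scores (wins − losses):
  Fay: 3 − 0 = 3
  Dana: 0 − 3 = -3
  Chen: 1 − 2 = -1
  Ana: 2 − 1 = 1
Fay has the best Copeland score.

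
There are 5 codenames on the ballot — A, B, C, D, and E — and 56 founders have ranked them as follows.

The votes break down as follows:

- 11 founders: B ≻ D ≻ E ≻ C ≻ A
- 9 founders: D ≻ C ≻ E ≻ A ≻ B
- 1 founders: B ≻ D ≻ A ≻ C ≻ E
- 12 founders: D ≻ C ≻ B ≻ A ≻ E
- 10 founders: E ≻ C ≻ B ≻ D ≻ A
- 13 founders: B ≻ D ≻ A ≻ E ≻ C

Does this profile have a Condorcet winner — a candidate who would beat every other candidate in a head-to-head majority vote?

No

Head-to-head results (56 voters total):
A vs B: B wins 47–9.
A vs C: C wins 42–14.
A vs D: D wins 56–0.
A vs E: E wins 30–26.
B vs C: C wins 31–25.
B vs D: B wins 35–21.
B vs E: B wins 37–19.
C vs D: D wins 46–10.
C vs E: E wins 34–22.
D vs E: D wins 46–10.
No candidate beats all others: B beats D beats C beats B, a majority cycle.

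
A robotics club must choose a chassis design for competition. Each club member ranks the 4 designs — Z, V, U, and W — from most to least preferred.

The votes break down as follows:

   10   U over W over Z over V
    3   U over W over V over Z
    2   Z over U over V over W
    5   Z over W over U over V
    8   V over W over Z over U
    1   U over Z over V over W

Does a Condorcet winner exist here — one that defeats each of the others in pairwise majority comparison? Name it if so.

There is no Condorcet winner

Head-to-head results (29 voters total):
Z vs V: Z wins 18–11.
Z vs U: Z wins 15–14.
Z vs W: W wins 21–8.
V vs U: U wins 21–8.
V vs W: W wins 18–11.
U vs W: U wins 16–13.
No candidate beats all others: Z beats U beats W beats Z, a majority cycle.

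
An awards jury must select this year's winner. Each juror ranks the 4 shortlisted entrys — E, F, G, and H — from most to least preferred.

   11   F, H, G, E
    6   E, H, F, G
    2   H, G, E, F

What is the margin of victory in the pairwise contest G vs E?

Ballots ranking G above E: 11+2 = 13.
Ballots ranking E above G: 6.
G wins 13–6, a margin of 7.

7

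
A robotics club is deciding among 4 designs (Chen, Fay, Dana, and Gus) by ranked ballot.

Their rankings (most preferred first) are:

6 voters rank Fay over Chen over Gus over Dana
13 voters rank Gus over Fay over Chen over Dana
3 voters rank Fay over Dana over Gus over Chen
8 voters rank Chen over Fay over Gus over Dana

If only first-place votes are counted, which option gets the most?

Gus

First-place vote totals:
  Chen: 8
  Fay: 9
  Dana: 0
  Gus: 13
Gus has the most first-place votes.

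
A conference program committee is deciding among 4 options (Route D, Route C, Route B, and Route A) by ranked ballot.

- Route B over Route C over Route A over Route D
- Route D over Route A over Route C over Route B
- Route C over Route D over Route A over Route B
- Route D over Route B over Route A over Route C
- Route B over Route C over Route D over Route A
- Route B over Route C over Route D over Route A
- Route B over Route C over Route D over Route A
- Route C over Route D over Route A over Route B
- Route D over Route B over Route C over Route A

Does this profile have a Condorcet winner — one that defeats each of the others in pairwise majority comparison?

Head-to-head results (9 voters total):
Route D vs Route C: Route C wins 6–3.
Route D vs Route B: Route D wins 5–4.
Route D vs Route A: Route D wins 8–1.
Route C vs Route B: Route B wins 6–3.
Route C vs Route A: Route C wins 7–2.
Route B vs Route A: Route B wins 6–3.
No candidate beats all others: Route D beats Route B beats Route C beats Route D, a majority cycle.

No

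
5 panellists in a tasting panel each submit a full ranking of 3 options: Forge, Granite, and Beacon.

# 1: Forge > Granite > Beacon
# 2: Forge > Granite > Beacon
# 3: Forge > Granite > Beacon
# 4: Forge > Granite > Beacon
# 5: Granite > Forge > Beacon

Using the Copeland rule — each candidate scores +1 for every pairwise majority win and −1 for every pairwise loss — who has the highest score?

Pairwise results:
  Forge vs Granite: Forge wins 4–1.
  Forge vs Beacon: Forge wins 5–0.
  Granite vs Beacon: Granite wins 5–0.
Copeland scores (wins − losses):
  Forge: 2 − 0 = 2
  Granite: 1 − 1 = 0
  Beacon: 0 − 2 = -2
Forge has the best Copeland score.

Forge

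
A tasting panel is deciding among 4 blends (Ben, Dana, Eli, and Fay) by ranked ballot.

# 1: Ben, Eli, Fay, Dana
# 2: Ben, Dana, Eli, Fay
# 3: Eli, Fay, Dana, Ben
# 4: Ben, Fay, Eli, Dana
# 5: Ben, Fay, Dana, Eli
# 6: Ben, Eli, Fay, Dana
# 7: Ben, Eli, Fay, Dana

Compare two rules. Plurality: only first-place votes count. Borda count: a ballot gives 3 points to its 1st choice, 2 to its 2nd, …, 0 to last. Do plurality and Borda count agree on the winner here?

Yes

Plurality first-place counts: Ben 6, Dana 0, Eli 1, Fay 0 → Ben.
Borda totals: Ben 18, Dana 4, Eli 11, Fay 9 → Ben.
The two rules agree on Ben.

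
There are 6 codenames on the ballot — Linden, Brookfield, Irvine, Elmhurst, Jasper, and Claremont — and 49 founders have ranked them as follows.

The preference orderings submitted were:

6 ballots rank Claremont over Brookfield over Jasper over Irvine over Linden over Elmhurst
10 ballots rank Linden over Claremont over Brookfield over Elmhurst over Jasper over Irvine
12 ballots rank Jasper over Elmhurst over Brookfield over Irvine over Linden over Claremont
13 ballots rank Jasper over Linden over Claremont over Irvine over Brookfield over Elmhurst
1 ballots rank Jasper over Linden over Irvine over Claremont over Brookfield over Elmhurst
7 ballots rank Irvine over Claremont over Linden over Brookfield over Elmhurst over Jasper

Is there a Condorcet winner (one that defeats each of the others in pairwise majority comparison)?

Head-to-head results (49 voters total):
Linden vs Brookfield: Linden wins 31–18.
Linden vs Irvine: Irvine wins 25–24.
Linden vs Elmhurst: Linden wins 37–12.
Linden vs Jasper: Jasper wins 32–17.
Linden vs Claremont: Linden wins 36–13.
Brookfield vs Irvine: Brookfield wins 28–21.
Brookfield vs Elmhurst: Brookfield wins 37–12.
Brookfield vs Jasper: Jasper wins 26–23.
Brookfield vs Claremont: Claremont wins 37–12.
Irvine vs Elmhurst: Irvine wins 27–22.
Irvine vs Jasper: Jasper wins 42–7.
Irvine vs Claremont: Claremont wins 29–20.
Elmhurst vs Jasper: Jasper wins 32–17.
Elmhurst vs Claremont: Claremont wins 37–12.
Jasper vs Claremont: Jasper wins 26–23.
Jasper beats each rival — Linden (32–17), Brookfield (26–23), Irvine (42–7), Elmhurst (32–17), Claremont (26–23) — so Jasper is the Condorcet winner.

Yes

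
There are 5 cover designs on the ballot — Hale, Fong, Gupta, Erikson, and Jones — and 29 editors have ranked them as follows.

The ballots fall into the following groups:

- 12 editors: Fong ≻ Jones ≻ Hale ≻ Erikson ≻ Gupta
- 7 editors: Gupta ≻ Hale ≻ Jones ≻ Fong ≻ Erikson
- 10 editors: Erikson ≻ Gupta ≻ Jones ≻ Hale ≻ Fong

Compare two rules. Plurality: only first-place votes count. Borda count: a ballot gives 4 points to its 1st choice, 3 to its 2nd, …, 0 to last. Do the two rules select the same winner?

No

Plurality first-place counts: Hale 0, Fong 12, Gupta 7, Erikson 10, Jones 0 → Fong.
Borda totals: Hale 55, Fong 55, Gupta 58, Erikson 52, Jones 70 → Jones.
The two rules disagree: plurality picks Fong, Borda picks Jones.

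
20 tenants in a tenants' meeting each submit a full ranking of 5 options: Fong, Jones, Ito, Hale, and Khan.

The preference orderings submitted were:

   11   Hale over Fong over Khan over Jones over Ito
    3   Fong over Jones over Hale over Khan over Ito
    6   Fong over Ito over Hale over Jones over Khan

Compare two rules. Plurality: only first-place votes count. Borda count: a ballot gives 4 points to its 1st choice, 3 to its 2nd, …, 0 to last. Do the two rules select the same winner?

No

Plurality first-place counts: Fong 9, Jones 0, Ito 0, Hale 11, Khan 0 → Hale.
Borda totals: Fong 69, Jones 26, Ito 18, Hale 62, Khan 25 → Fong.
The two rules disagree: plurality picks Hale, Borda picks Fong.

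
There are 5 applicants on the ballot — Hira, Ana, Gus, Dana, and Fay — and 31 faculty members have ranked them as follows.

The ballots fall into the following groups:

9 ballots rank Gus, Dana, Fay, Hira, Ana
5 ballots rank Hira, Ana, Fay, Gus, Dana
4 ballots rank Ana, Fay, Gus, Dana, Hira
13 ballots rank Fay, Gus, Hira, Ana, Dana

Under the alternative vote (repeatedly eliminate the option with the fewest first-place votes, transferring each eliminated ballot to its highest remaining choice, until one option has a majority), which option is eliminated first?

Dana

Round 1: Fay 13, Gus 9, Hira 5, Ana 4, Dana 0. Dana has the fewest and is eliminated.
Round 2: Fay 13, Gus 9, Hira 5, Ana 4. Ana has the fewest and is eliminated.
Round 3: Fay 17, Gus 9, Hira 5. Fay has a majority.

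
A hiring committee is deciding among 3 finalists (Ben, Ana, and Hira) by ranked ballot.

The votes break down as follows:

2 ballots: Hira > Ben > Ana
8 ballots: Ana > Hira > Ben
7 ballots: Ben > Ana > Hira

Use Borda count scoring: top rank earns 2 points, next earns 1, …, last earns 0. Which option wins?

Borda scores:
  Ben: 2·1 + 8·0 + 7·2 = 16
  Ana: 2·0 + 8·2 + 7·1 = 23
  Hira: 2·2 + 8·1 + 7·0 = 12
Ana has the highest total.

Ana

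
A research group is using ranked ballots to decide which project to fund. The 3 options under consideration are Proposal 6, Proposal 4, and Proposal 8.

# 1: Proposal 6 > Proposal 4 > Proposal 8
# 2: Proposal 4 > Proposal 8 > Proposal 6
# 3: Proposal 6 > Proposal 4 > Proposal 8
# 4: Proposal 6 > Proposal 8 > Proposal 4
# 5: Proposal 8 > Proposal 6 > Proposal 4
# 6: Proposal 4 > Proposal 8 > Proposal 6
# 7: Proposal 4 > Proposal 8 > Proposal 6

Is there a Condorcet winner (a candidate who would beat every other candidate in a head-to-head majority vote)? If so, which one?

There is no Condorcet winner

Head-to-head results (7 voters total):
Proposal 6 vs Proposal 4: Proposal 6 wins 4–3.
Proposal 6 vs Proposal 8: Proposal 8 wins 4–3.
Proposal 4 vs Proposal 8: Proposal 4 wins 5–2.
No candidate beats all others: Proposal 6 beats Proposal 4 beats Proposal 8 beats Proposal 6, a majority cycle.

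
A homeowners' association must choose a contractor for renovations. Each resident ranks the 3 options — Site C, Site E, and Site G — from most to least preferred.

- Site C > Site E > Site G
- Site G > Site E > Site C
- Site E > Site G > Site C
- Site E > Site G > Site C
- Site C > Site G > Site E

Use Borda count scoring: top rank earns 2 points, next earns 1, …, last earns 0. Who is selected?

Site E

Borda scores:
  Site C: 2 + 0 + 0 + 0 + 2 = 4
  Site E: 1 + 1 + 2 + 2 + 0 = 6
  Site G: 0 + 2 + 1 + 1 + 1 = 5
Site E has the highest total.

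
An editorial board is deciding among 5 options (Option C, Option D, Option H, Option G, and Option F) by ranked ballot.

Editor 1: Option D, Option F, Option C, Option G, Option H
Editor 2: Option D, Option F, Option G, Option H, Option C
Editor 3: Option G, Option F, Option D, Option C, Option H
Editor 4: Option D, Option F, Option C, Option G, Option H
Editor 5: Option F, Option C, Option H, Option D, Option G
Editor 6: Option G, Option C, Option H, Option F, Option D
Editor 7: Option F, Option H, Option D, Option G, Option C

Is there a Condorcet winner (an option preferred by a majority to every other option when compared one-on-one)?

Head-to-head results (7 voters total):
Option C vs Option D: Option D wins 5–2.
Option C vs Option H: Option C wins 5–2.
Option C vs Option G: Option G wins 4–3.
Option C vs Option F: Option F wins 6–1.
Option D vs Option H: Option D wins 4–3.
Option D vs Option G: Option D wins 5–2.
Option D vs Option F: Option F wins 4–3.
Option H vs Option G: Option G wins 5–2.
Option H vs Option F: Option F wins 6–1.
Option G vs Option F: Option F wins 5–2.
Option F beats each rival — Option C (6–1), Option D (4–3), Option H (6–1), Option G (5–2) — so Option F is the Condorcet winner.

Yes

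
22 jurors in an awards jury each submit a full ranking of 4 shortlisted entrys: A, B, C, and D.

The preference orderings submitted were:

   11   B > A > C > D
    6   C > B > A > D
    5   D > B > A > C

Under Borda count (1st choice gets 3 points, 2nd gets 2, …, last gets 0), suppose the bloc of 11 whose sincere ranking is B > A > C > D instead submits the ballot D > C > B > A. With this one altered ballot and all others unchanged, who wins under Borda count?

D

Borda totals with the altered ballot: A 11, B 33, C 40, D 48.
The switch changes the winner from B to D.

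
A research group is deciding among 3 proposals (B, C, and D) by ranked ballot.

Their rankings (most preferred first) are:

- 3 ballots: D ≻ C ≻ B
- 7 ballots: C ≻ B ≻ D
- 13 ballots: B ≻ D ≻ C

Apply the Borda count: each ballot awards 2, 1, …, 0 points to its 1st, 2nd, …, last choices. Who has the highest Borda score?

B

Borda scores:
  B: 3·0 + 7·1 + 13·2 = 33
  C: 3·1 + 7·2 + 13·0 = 17
  D: 3·2 + 7·0 + 13·1 = 19
B has the highest total.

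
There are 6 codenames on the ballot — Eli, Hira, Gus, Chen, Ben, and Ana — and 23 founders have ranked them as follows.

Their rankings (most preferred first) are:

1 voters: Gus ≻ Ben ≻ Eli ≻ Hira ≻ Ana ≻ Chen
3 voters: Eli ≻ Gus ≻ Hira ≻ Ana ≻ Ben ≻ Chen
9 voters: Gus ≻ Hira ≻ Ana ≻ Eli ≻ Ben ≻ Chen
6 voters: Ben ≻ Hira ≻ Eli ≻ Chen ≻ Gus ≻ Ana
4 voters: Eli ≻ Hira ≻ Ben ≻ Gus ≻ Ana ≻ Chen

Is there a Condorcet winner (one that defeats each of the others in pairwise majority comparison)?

No

Head-to-head results (23 voters total):
Eli vs Hira: Hira wins 15–8.
Eli vs Gus: Eli wins 13–10.
Eli vs Chen: Eli wins 23–0.
Eli vs Ben: Eli wins 16–7.
Eli vs Ana: Eli wins 14–9.
Hira vs Gus: Gus wins 13–10.
Hira vs Chen: Hira wins 23–0.
Hira vs Ben: Hira wins 16–7.
Hira vs Ana: Hira wins 23–0.
Gus vs Chen: Gus wins 17–6.
Gus vs Ben: Gus wins 13–10.
Gus vs Ana: Gus wins 23–0.
Chen vs Ben: Ben wins 23–0.
Chen vs Ana: Ana wins 17–6.
Ben vs Ana: Ana wins 12–11.
No candidate beats all others: Eli beats Gus beats Hira beats Eli, a majority cycle.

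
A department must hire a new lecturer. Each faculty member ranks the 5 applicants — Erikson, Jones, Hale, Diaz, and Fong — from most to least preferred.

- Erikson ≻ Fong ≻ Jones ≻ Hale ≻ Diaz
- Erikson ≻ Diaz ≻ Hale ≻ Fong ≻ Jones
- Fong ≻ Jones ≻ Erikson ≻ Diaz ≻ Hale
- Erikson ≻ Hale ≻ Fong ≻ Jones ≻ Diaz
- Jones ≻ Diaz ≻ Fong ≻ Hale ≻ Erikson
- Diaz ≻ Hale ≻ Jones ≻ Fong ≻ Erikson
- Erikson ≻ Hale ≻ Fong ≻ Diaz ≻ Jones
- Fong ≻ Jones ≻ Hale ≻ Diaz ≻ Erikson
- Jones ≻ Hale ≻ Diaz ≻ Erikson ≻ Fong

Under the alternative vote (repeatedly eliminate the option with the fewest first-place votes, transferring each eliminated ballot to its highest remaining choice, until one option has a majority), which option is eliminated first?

Hale

Round 1: Erikson 4, Jones 2, Fong 2, Diaz 1, Hale 0. Hale has the fewest and is eliminated.
Round 2: Erikson 4, Jones 2, Fong 2, Diaz 1. Diaz has the fewest and is eliminated.
Round 3: Erikson 4, Jones 3, Fong 2. Fong has the fewest and is eliminated.
Round 4: Jones 5, Erikson 4. Jones has a majority.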